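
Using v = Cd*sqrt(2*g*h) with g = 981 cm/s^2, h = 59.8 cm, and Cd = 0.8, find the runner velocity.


Formula: v = Cd * sqrt(2 * g * h)  (Torricelli with discharge coefficient)
2*g*h = 2 * 981 * 59.8 = 117327.6 cm^2/s^2
sqrt(117327.6) = 342.53117 cm/s
v = 0.8 * 342.53117 = 274.0249 cm/s

Final answer: 274.0249 cm/s


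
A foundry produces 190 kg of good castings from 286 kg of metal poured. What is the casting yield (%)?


Formula: Casting Yield = (W_good / W_total) * 100
Yield = (190 kg / 286 kg) * 100 = 66.4336%

Answer: 66.4336%


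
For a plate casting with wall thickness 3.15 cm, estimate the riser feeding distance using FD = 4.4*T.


Formula: FD = 4.4 * T  (riser feeding-distance rule)
FD = 4.4 * 3.15 cm = 13.8600 cm


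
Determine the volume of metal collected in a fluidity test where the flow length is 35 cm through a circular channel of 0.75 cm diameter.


Formula: V = pi * (d/2)^2 * L  (cylinder volume)
Radius = 0.75/2 = 0.375 cm
V = pi * 0.375^2 * 35 = 15.4625 cm^3

15.4625 cm^3


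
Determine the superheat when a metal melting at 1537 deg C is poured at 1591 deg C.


Formula: Superheat = T_pour - T_melt
Superheat = 1591 - 1537 = 54 deg C

Final answer: 54 deg C


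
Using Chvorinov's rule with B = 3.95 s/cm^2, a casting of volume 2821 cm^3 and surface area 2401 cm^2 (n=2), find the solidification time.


Formula: t_s = B * (V/A)^n  (Chvorinov's rule, n=2)
Modulus M = V/A = 2821/2401 = 1.174927 cm
M^2 = 1.174927^2 = 1.380453 cm^2
t_s = 3.95 * 1.380453 = 5.4528 s


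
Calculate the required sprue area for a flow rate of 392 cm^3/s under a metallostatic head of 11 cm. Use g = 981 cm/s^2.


Formula: v = sqrt(2*g*h), A = Q/v
Velocity: v = sqrt(2 * 981 * 11) = sqrt(21582) = 146.9081 cm/s
Sprue area: A = Q / v = 392 / 146.9081 = 2.6683 cm^2

Answer: 2.6683 cm^2


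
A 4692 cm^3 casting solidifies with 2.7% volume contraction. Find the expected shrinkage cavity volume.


Formula: V_shrink = V_casting * shrinkage_pct / 100
V_shrink = 4692 cm^3 * 2.7 / 100 = 126.6840 cm^3

Answer: 126.6840 cm^3


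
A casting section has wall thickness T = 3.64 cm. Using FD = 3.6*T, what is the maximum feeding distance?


Formula: FD = 3.6 * T  (riser feeding-distance rule)
FD = 3.6 * 3.64 cm = 13.1040 cm


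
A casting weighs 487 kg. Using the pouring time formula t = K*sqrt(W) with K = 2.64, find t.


Formula: t = K * sqrt(W)
sqrt(W) = sqrt(487) = 22.06808
t = 2.64 * 22.06808 = 58.2597 s

58.2597 s


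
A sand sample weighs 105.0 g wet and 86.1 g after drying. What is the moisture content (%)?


Formula: MC = (W_wet - W_dry) / W_wet * 100
Water mass = 105.0 - 86.1 = 18.9 g
MC = 18.9 / 105.0 * 100 = 18.0000%

Final answer: 18.0000%


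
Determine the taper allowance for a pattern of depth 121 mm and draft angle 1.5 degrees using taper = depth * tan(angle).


Formula: taper = depth * tan(draft_angle)
tan(1.5 deg) = 0.0261859
taper = 121 mm * 0.0261859 = 3.1685 mm

Final answer: 3.1685 mm


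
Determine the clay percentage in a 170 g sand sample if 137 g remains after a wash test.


Formula: Clay% = (W_total - W_washed) / W_total * 100
Clay mass = 170 - 137 = 33 g
Clay% = 33 / 170 * 100 = 19.4118%


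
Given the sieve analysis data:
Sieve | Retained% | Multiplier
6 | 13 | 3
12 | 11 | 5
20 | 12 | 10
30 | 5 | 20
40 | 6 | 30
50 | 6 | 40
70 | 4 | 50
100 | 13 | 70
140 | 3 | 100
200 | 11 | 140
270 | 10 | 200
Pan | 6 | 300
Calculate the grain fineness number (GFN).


Formula: GFN = sum(pct * multiplier) / sum(pct)
sum(pct * multiplier) = 7484
sum(pct) = 100
GFN = 7484 / 100 = 74.84

Answer: 74.84


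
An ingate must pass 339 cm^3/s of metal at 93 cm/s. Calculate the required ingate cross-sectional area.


Formula: A_ingate = Q / v  (continuity equation)
A = 339 cm^3/s / 93 cm/s = 3.6452 cm^2


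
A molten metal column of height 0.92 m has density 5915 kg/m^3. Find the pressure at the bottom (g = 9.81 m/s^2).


Formula: P = rho * g * h
rho * g = 5915 * 9.81 = 58026.15 N/m^3
P = 58026.15 * 0.92 = 53384.0580 Pa


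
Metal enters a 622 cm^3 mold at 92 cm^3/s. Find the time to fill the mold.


Formula: t_fill = V_mold / Q_flow
t = 622 cm^3 / 92 cm^3/s = 6.7609 s

Answer: 6.7609 s


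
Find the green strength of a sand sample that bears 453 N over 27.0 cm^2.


Formula: Compressive Strength = Force / Area
Strength = 453 N / 27.0 cm^2 = 16.7778 N/cm^2


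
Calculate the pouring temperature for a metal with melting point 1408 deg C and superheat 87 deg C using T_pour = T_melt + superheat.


Formula: T_pour = T_melt + Superheat
T_pour = 1408 + 87 = 1495 deg C

Answer: 1495 deg C


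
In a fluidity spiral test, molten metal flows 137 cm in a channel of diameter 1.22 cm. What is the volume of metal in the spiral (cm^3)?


Formula: V = pi * (d/2)^2 * L  (cylinder volume)
Radius = 1.22/2 = 0.61 cm
V = pi * 0.61^2 * 137 = 160.1512 cm^3

Final answer: 160.1512 cm^3


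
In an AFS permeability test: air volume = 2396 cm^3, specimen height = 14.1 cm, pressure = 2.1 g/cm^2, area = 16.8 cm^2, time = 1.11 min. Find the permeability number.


Formula: Permeability Number P = (V * H) / (p * A * t)
Numerator: V * H = 2396 * 14.1 = 33783.6
Denominator: p * A * t = 2.1 * 16.8 * 1.11 = 39.1608
P = 33783.6 / 39.1608 = 862.6892

862.6892


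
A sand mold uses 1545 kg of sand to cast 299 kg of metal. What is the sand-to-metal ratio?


Formula: Sand-to-Metal Ratio = W_sand / W_metal
Ratio = 1545 kg / 299 kg = 5.1672


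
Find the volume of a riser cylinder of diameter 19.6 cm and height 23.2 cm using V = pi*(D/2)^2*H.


Formula: V = pi * (D/2)^2 * H  (cylinder volume)
Radius = D/2 = 19.6/2 = 9.8 cm
V = pi * 9.8^2 * 23.2 = 6999.8706 cm^3

6999.8706 cm^3


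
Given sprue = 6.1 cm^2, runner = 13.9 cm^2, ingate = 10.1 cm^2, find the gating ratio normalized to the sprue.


Sprue:Runner:Ingate = 1 : 13.9/6.1 : 10.1/6.1 = 1:2.28:1.66

Final answer: 1:2.28:1.66


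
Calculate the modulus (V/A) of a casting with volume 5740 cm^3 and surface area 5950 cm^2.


Formula: Casting Modulus M = V / A
M = 5740 cm^3 / 5950 cm^2 = 0.9647 cm


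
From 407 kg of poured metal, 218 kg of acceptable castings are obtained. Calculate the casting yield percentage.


Formula: Casting Yield = (W_good / W_total) * 100
Yield = (218 kg / 407 kg) * 100 = 53.5627%

Final answer: 53.5627%


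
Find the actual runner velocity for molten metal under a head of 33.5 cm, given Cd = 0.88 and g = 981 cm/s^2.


Formula: v = Cd * sqrt(2 * g * h)  (Torricelli with discharge coefficient)
2*g*h = 2 * 981 * 33.5 = 65727.0 cm^2/s^2
sqrt(65727.0) = 256.37278 cm/s
v = 0.88 * 256.37278 = 225.6080 cm/s

Answer: 225.6080 cm/s


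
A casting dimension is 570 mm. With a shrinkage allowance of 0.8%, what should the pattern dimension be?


Formula: L_pattern = L_casting * (1 + shrinkage_rate/100)
Shrinkage factor = 1 + 0.8/100 = 1.008
L_pattern = 570 mm * 1.008 = 574.5600 mm

Answer: 574.5600 mm


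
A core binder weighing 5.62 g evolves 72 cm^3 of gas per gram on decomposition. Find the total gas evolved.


Formula: V_gas = W_binder * gas_evolution_rate
V = 5.62 g * 72 cm^3/g = 404.6400 cm^3

Answer: 404.6400 cm^3


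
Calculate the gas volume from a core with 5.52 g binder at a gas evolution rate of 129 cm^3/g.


Formula: V_gas = W_binder * gas_evolution_rate
V = 5.52 g * 129 cm^3/g = 712.0800 cm^3


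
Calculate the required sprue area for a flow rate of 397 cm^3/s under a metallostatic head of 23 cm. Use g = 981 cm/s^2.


Formula: v = sqrt(2*g*h), A = Q/v
Velocity: v = sqrt(2 * 981 * 23) = sqrt(45126) = 212.4288 cm/s
Sprue area: A = Q / v = 397 / 212.4288 = 1.8689 cm^2


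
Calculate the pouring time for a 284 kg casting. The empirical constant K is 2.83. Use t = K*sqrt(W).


Formula: t = K * sqrt(W)
sqrt(W) = sqrt(284) = 16.85230
t = 2.83 * 16.85230 = 47.6920 s

Final answer: 47.6920 s


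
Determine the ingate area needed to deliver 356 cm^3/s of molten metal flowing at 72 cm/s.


Formula: A_ingate = Q / v  (continuity equation)
A = 356 cm^3/s / 72 cm/s = 4.9444 cm^2

Answer: 4.9444 cm^2


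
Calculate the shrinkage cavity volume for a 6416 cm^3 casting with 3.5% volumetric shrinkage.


Formula: V_shrink = V_casting * shrinkage_pct / 100
V_shrink = 6416 cm^3 * 3.5 / 100 = 224.5600 cm^3

Answer: 224.5600 cm^3


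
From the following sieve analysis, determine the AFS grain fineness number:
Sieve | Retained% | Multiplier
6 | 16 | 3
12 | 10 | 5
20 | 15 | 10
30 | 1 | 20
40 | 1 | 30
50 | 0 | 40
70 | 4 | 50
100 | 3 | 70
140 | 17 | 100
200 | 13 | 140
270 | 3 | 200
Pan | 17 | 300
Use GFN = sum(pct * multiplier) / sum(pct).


Formula: GFN = sum(pct * multiplier) / sum(pct)
sum(pct * multiplier) = 9928
sum(pct) = 100
GFN = 9928 / 100 = 99.28

Answer: 99.28


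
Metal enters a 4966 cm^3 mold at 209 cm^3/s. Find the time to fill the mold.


Formula: t_fill = V_mold / Q_flow
t = 4966 cm^3 / 209 cm^3/s = 23.7608 s

Answer: 23.7608 s


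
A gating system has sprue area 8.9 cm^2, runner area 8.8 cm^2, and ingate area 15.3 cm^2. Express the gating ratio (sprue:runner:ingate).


Sprue:Runner:Ingate = 1 : 8.8/8.9 : 15.3/8.9 = 1:0.99:1.72

1:0.99:1.72


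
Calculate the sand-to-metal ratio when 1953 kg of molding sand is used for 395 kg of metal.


Formula: Sand-to-Metal Ratio = W_sand / W_metal
Ratio = 1953 kg / 395 kg = 4.9443

4.9443


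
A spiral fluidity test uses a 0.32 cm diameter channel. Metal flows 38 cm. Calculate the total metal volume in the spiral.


Formula: V = pi * (d/2)^2 * L  (cylinder volume)
Radius = 0.32/2 = 0.16 cm
V = pi * 0.16^2 * 38 = 3.0561 cm^3

Final answer: 3.0561 cm^3


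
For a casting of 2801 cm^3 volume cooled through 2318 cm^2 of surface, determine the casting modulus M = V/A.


Formula: Casting Modulus M = V / A
M = 2801 cm^3 / 2318 cm^2 = 1.2084 cm

1.2084 cm


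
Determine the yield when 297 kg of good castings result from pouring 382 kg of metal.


Formula: Casting Yield = (W_good / W_total) * 100
Yield = (297 kg / 382 kg) * 100 = 77.7487%

77.7487%


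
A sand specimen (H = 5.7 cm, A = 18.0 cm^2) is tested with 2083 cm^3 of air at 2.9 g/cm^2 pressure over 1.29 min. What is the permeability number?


Formula: Permeability Number P = (V * H) / (p * A * t)
Numerator: V * H = 2083 * 5.7 = 11873.1
Denominator: p * A * t = 2.9 * 18.0 * 1.29 = 67.338
P = 11873.1 / 67.338 = 176.3209

Final answer: 176.3209


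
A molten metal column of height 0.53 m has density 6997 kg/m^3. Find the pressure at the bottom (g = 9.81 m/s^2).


Formula: P = rho * g * h
rho * g = 6997 * 9.81 = 68640.57 N/m^3
P = 68640.57 * 0.53 = 36379.5021 Pa


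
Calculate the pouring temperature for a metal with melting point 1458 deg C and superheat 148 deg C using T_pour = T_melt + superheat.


Formula: T_pour = T_melt + Superheat
T_pour = 1458 + 148 = 1606 deg C

Answer: 1606 deg C


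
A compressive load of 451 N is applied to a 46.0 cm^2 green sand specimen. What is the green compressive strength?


Formula: Compressive Strength = Force / Area
Strength = 451 N / 46.0 cm^2 = 9.8043 N/cm^2

Final answer: 9.8043 N/cm^2


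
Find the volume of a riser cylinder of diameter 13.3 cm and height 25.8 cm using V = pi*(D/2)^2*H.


Formula: V = pi * (D/2)^2 * H  (cylinder volume)
Radius = D/2 = 13.3/2 = 6.65 cm
V = pi * 6.65^2 * 25.8 = 3584.3703 cm^3

3584.3703 cm^3


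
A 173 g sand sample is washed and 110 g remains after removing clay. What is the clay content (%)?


Formula: Clay% = (W_total - W_washed) / W_total * 100
Clay mass = 173 - 110 = 63 g
Clay% = 63 / 173 * 100 = 36.4162%

36.4162%


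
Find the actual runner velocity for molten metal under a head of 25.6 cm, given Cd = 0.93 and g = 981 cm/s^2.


Formula: v = Cd * sqrt(2 * g * h)  (Torricelli with discharge coefficient)
2*g*h = 2 * 981 * 25.6 = 50227.2 cm^2/s^2
sqrt(50227.2) = 224.11426 cm/s
v = 0.93 * 224.11426 = 208.4263 cm/s

208.4263 cm/s


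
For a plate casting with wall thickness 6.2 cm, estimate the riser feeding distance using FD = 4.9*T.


Formula: FD = 4.9 * T  (riser feeding-distance rule)
FD = 4.9 * 6.2 cm = 30.3800 cm

Final answer: 30.3800 cm


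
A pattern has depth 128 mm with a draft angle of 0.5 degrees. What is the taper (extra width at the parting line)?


Formula: taper = depth * tan(draft_angle)
tan(0.5 deg) = 0.0087269
taper = 128 mm * 0.0087269 = 1.1170 mm


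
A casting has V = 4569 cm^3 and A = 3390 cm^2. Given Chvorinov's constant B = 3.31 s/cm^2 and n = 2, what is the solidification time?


Formula: t_s = B * (V/A)^n  (Chvorinov's rule, n=2)
Modulus M = V/A = 4569/3390 = 1.347788 cm
M^2 = 1.347788^2 = 1.816532 cm^2
t_s = 3.31 * 1.816532 = 6.0127 s

Answer: 6.0127 s


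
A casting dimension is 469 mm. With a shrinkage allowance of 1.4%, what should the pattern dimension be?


Formula: L_pattern = L_casting * (1 + shrinkage_rate/100)
Shrinkage factor = 1 + 1.4/100 = 1.014
L_pattern = 469 mm * 1.014 = 475.5660 mm

Answer: 475.5660 mm


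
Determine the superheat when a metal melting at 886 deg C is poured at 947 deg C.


Formula: Superheat = T_pour - T_melt
Superheat = 947 - 886 = 61 deg C

Final answer: 61 deg C


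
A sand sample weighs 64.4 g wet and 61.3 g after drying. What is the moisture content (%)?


Formula: MC = (W_wet - W_dry) / W_wet * 100
Water mass = 64.4 - 61.3 = 3.1 g
MC = 3.1 / 64.4 * 100 = 4.8137%

Answer: 4.8137%


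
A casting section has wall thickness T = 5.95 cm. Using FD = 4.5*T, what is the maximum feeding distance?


Formula: FD = 4.5 * T  (riser feeding-distance rule)
FD = 4.5 * 5.95 cm = 26.7750 cm

26.7750 cm


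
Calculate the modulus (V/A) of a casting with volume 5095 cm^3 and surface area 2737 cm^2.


Formula: Casting Modulus M = V / A
M = 5095 cm^3 / 2737 cm^2 = 1.8615 cm

Final answer: 1.8615 cm


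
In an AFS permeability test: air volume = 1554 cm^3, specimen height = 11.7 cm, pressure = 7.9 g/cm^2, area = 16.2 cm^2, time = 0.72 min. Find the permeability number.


Formula: Permeability Number P = (V * H) / (p * A * t)
Numerator: V * H = 1554 * 11.7 = 18181.8
Denominator: p * A * t = 7.9 * 16.2 * 0.72 = 92.1456
P = 18181.8 / 92.1456 = 197.3160

Answer: 197.3160


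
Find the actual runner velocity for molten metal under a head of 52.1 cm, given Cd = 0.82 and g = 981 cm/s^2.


Formula: v = Cd * sqrt(2 * g * h)  (Torricelli with discharge coefficient)
2*g*h = 2 * 981 * 52.1 = 102220.2 cm^2/s^2
sqrt(102220.2) = 319.71894 cm/s
v = 0.82 * 319.71894 = 262.1695 cm/s

Answer: 262.1695 cm/s


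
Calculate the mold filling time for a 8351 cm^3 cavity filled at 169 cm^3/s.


Formula: t_fill = V_mold / Q_flow
t = 8351 cm^3 / 169 cm^3/s = 49.4142 s

Answer: 49.4142 s


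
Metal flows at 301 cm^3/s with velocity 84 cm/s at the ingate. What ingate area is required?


Formula: A_ingate = Q / v  (continuity equation)
A = 301 cm^3/s / 84 cm/s = 3.5833 cm^2

3.5833 cm^2


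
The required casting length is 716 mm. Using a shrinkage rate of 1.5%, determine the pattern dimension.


Formula: L_pattern = L_casting * (1 + shrinkage_rate/100)
Shrinkage factor = 1 + 1.5/100 = 1.015
L_pattern = 716 mm * 1.015 = 726.7400 mm

Final answer: 726.7400 mm


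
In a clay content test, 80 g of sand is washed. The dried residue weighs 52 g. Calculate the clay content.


Formula: Clay% = (W_total - W_washed) / W_total * 100
Clay mass = 80 - 52 = 28 g
Clay% = 28 / 80 * 100 = 35.0000%


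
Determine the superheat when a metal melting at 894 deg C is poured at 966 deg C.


Formula: Superheat = T_pour - T_melt
Superheat = 966 - 894 = 72 deg C

Answer: 72 deg C


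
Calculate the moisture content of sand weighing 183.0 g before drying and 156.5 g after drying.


Formula: MC = (W_wet - W_dry) / W_wet * 100
Water mass = 183.0 - 156.5 = 26.5 g
MC = 26.5 / 183.0 * 100 = 14.4809%

Final answer: 14.4809%


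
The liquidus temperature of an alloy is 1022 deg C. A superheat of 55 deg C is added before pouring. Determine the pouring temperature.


Formula: T_pour = T_melt + Superheat
T_pour = 1022 + 55 = 1077 deg C

Final answer: 1077 deg C


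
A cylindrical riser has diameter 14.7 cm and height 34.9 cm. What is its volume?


Formula: V = pi * (D/2)^2 * H  (cylinder volume)
Radius = D/2 = 14.7/2 = 7.35 cm
V = pi * 7.35^2 * 34.9 = 5923.1125 cm^3

5923.1125 cm^3


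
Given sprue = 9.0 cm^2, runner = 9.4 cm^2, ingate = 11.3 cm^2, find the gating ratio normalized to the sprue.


Sprue:Runner:Ingate = 1 : 9.4/9.0 : 11.3/9.0 = 1:1.04:1.26

Final answer: 1:1.04:1.26


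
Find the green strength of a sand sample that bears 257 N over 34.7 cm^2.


Formula: Compressive Strength = Force / Area
Strength = 257 N / 34.7 cm^2 = 7.4063 N/cm^2


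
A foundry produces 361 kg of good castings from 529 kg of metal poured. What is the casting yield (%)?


Formula: Casting Yield = (W_good / W_total) * 100
Yield = (361 kg / 529 kg) * 100 = 68.2420%

Final answer: 68.2420%


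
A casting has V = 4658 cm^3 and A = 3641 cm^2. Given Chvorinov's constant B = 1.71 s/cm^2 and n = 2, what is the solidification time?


Formula: t_s = B * (V/A)^n  (Chvorinov's rule, n=2)
Modulus M = V/A = 4658/3641 = 1.279319 cm
M^2 = 1.279319^2 = 1.636657 cm^2
t_s = 1.71 * 1.636657 = 2.7987 s

Answer: 2.7987 s


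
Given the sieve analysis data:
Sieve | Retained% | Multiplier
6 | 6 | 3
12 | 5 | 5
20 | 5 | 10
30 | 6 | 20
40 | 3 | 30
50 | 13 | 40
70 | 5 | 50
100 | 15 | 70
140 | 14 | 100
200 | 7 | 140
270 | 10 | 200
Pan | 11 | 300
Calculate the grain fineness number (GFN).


Formula: GFN = sum(pct * multiplier) / sum(pct)
sum(pct * multiplier) = 9803
sum(pct) = 100
GFN = 9803 / 100 = 98.03


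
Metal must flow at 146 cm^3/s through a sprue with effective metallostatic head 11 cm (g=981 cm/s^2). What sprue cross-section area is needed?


Formula: v = sqrt(2*g*h), A = Q/v
Velocity: v = sqrt(2 * 981 * 11) = sqrt(21582) = 146.9081 cm/s
Sprue area: A = Q / v = 146 / 146.9081 = 0.9938 cm^2

Final answer: 0.9938 cm^2


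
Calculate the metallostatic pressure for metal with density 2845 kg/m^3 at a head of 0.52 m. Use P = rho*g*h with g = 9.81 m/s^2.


Formula: P = rho * g * h
rho * g = 2845 * 9.81 = 27909.45 N/m^3
P = 27909.45 * 0.52 = 14512.9140 Pa

Answer: 14512.9140 Pa


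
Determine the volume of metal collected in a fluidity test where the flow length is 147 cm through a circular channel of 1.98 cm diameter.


Formula: V = pi * (d/2)^2 * L  (cylinder volume)
Radius = 1.98/2 = 0.99 cm
V = pi * 0.99^2 * 147 = 452.6240 cm^3

Final answer: 452.6240 cm^3


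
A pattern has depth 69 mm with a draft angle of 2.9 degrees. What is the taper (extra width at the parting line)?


Formula: taper = depth * tan(draft_angle)
tan(2.9 deg) = 0.0506578
taper = 69 mm * 0.0506578 = 3.4954 mm


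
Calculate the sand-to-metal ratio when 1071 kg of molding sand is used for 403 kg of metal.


Formula: Sand-to-Metal Ratio = W_sand / W_metal
Ratio = 1071 kg / 403 kg = 2.6576


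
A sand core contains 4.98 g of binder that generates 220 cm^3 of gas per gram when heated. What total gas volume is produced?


Formula: V_gas = W_binder * gas_evolution_rate
V = 4.98 g * 220 cm^3/g = 1095.6000 cm^3

Answer: 1095.6000 cm^3


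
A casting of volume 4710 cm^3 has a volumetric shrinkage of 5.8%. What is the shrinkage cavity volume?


Formula: V_shrink = V_casting * shrinkage_pct / 100
V_shrink = 4710 cm^3 * 5.8 / 100 = 273.1800 cm^3


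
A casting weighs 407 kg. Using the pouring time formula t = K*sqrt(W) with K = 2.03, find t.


Formula: t = K * sqrt(W)
sqrt(W) = sqrt(407) = 20.17424
t = 2.03 * 20.17424 = 40.9537 s

Answer: 40.9537 s


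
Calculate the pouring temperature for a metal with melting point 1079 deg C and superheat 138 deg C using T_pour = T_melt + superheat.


Formula: T_pour = T_melt + Superheat
T_pour = 1079 + 138 = 1217 deg C

Final answer: 1217 deg C


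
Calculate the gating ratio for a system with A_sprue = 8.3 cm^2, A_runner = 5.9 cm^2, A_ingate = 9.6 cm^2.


Sprue:Runner:Ingate = 1 : 5.9/8.3 : 9.6/8.3 = 1:0.71:1.16


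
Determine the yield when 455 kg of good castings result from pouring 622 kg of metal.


Formula: Casting Yield = (W_good / W_total) * 100
Yield = (455 kg / 622 kg) * 100 = 73.1511%


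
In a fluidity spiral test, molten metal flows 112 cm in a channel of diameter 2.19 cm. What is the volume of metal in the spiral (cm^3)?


Formula: V = pi * (d/2)^2 * L  (cylinder volume)
Radius = 2.19/2 = 1.095 cm
V = pi * 1.095^2 * 112 = 421.8870 cm^3


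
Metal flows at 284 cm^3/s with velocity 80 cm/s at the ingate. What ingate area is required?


Formula: A_ingate = Q / v  (continuity equation)
A = 284 cm^3/s / 80 cm/s = 3.5500 cm^2

Final answer: 3.5500 cm^2


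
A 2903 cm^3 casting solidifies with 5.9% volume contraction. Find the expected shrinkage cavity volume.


Formula: V_shrink = V_casting * shrinkage_pct / 100
V_shrink = 2903 cm^3 * 5.9 / 100 = 171.2770 cm^3

Final answer: 171.2770 cm^3


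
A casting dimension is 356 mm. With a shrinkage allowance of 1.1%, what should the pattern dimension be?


Formula: L_pattern = L_casting * (1 + shrinkage_rate/100)
Shrinkage factor = 1 + 1.1/100 = 1.011
L_pattern = 356 mm * 1.011 = 359.9160 mm

359.9160 mm


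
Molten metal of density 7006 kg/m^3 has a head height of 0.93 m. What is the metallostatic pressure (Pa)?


Formula: P = rho * g * h
rho * g = 7006 * 9.81 = 68728.86 N/m^3
P = 68728.86 * 0.93 = 63917.8398 Pa


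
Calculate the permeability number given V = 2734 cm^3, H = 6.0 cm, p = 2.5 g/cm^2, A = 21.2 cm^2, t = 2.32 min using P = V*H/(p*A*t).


Formula: Permeability Number P = (V * H) / (p * A * t)
Numerator: V * H = 2734 * 6.0 = 16404.0
Denominator: p * A * t = 2.5 * 21.2 * 2.32 = 122.96
P = 16404.0 / 122.96 = 133.4092


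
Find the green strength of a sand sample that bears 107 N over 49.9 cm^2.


Formula: Compressive Strength = Force / Area
Strength = 107 N / 49.9 cm^2 = 2.1443 N/cm^2

2.1443 N/cm^2


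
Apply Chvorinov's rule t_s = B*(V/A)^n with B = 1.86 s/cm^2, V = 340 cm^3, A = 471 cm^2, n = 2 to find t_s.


Formula: t_s = B * (V/A)^n  (Chvorinov's rule, n=2)
Modulus M = V/A = 340/471 = 0.721868 cm
M^2 = 0.721868^2 = 0.521093 cm^2
t_s = 1.86 * 0.521093 = 0.9692 s


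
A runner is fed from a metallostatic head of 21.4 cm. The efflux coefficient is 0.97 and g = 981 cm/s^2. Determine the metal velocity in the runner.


Formula: v = Cd * sqrt(2 * g * h)  (Torricelli with discharge coefficient)
2*g*h = 2 * 981 * 21.4 = 41986.8 cm^2/s^2
sqrt(41986.8) = 204.90681 cm/s
v = 0.97 * 204.90681 = 198.7596 cm/s

198.7596 cm/s


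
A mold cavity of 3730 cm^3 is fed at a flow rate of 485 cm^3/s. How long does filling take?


Formula: t_fill = V_mold / Q_flow
t = 3730 cm^3 / 485 cm^3/s = 7.6907 s


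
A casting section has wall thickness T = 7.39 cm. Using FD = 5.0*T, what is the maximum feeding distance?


Formula: FD = 5.0 * T  (riser feeding-distance rule)
FD = 5.0 * 7.39 cm = 36.9500 cm

Final answer: 36.9500 cm


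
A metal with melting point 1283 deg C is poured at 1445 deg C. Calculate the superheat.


Formula: Superheat = T_pour - T_melt
Superheat = 1445 - 1283 = 162 deg C

Answer: 162 deg C


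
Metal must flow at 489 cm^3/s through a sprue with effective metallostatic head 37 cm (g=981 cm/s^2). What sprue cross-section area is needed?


Formula: v = sqrt(2*g*h), A = Q/v
Velocity: v = sqrt(2 * 981 * 37) = sqrt(72594) = 269.4327 cm/s
Sprue area: A = Q / v = 489 / 269.4327 = 1.8149 cm^2

1.8149 cm^2


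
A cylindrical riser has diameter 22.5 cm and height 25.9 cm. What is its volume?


Formula: V = pi * (D/2)^2 * H  (cylinder volume)
Radius = D/2 = 22.5/2 = 11.25 cm
V = pi * 11.25^2 * 25.9 = 10298.0425 cm^3


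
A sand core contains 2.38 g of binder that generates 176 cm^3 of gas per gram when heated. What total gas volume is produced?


Formula: V_gas = W_binder * gas_evolution_rate
V = 2.38 g * 176 cm^3/g = 418.8800 cm^3


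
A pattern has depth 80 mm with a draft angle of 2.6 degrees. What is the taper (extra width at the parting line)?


Formula: taper = depth * tan(draft_angle)
tan(2.6 deg) = 0.0454097
taper = 80 mm * 0.0454097 = 3.6328 mm


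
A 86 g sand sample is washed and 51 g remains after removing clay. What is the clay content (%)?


Formula: Clay% = (W_total - W_washed) / W_total * 100
Clay mass = 86 - 51 = 35 g
Clay% = 35 / 86 * 100 = 40.6977%

Answer: 40.6977%


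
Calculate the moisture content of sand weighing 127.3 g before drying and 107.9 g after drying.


Formula: MC = (W_wet - W_dry) / W_wet * 100
Water mass = 127.3 - 107.9 = 19.4 g
MC = 19.4 / 127.3 * 100 = 15.2396%

Final answer: 15.2396%


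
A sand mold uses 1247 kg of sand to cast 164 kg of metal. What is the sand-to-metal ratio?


Formula: Sand-to-Metal Ratio = W_sand / W_metal
Ratio = 1247 kg / 164 kg = 7.6037

Final answer: 7.6037


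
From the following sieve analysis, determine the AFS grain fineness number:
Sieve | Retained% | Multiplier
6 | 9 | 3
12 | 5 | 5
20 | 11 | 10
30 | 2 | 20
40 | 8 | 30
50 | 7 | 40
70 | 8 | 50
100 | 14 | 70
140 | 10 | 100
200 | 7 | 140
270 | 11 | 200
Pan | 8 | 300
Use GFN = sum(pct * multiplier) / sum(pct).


Formula: GFN = sum(pct * multiplier) / sum(pct)
sum(pct * multiplier) = 8682
sum(pct) = 100
GFN = 8682 / 100 = 86.82

Answer: 86.82


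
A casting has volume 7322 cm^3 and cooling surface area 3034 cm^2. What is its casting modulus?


Formula: Casting Modulus M = V / A
M = 7322 cm^3 / 3034 cm^2 = 2.4133 cm

Answer: 2.4133 cm


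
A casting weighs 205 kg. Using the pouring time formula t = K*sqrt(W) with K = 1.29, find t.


Formula: t = K * sqrt(W)
sqrt(W) = sqrt(205) = 14.31782
t = 1.29 * 14.31782 = 18.4700 s


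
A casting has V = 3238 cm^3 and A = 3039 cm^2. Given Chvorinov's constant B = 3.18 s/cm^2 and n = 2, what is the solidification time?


Formula: t_s = B * (V/A)^n  (Chvorinov's rule, n=2)
Modulus M = V/A = 3238/3039 = 1.065482 cm
M^2 = 1.065482^2 = 1.135252 cm^2
t_s = 3.18 * 1.135252 = 3.6101 s

Answer: 3.6101 s


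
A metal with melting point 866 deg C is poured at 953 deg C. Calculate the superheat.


Formula: Superheat = T_pour - T_melt
Superheat = 953 - 866 = 87 deg C


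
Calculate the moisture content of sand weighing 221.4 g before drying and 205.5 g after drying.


Formula: MC = (W_wet - W_dry) / W_wet * 100
Water mass = 221.4 - 205.5 = 15.9 g
MC = 15.9 / 221.4 * 100 = 7.1816%

7.1816%


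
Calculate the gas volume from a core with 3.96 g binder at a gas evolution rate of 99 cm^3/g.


Formula: V_gas = W_binder * gas_evolution_rate
V = 3.96 g * 99 cm^3/g = 392.0400 cm^3


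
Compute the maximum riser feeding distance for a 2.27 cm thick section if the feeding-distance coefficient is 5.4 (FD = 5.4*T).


Formula: FD = 5.4 * T  (riser feeding-distance rule)
FD = 5.4 * 2.27 cm = 12.2580 cm

Answer: 12.2580 cm


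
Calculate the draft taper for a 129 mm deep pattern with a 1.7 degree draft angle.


Formula: taper = depth * tan(draft_angle)
tan(1.7 deg) = 0.0296793
taper = 129 mm * 0.0296793 = 3.8286 mm

Answer: 3.8286 mm


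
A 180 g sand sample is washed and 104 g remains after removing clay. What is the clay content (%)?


Formula: Clay% = (W_total - W_washed) / W_total * 100
Clay mass = 180 - 104 = 76 g
Clay% = 76 / 180 * 100 = 42.2222%

42.2222%


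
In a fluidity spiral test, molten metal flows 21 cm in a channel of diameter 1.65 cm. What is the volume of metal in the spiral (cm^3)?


Formula: V = pi * (d/2)^2 * L  (cylinder volume)
Radius = 1.65/2 = 0.825 cm
V = pi * 0.825^2 * 21 = 44.9032 cm^3

Answer: 44.9032 cm^3


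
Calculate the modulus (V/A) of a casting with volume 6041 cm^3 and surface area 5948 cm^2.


Formula: Casting Modulus M = V / A
M = 6041 cm^3 / 5948 cm^2 = 1.0156 cm

Final answer: 1.0156 cm


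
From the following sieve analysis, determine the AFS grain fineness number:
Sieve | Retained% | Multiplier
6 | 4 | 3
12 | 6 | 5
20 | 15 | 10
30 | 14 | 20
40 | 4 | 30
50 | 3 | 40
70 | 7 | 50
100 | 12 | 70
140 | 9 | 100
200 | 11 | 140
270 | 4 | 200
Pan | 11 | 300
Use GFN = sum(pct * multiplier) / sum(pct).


Formula: GFN = sum(pct * multiplier) / sum(pct)
sum(pct * multiplier) = 8442
sum(pct) = 100
GFN = 8442 / 100 = 84.42

Final answer: 84.42


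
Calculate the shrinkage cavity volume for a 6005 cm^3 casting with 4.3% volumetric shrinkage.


Formula: V_shrink = V_casting * shrinkage_pct / 100
V_shrink = 6005 cm^3 * 4.3 / 100 = 258.2150 cm^3

Final answer: 258.2150 cm^3


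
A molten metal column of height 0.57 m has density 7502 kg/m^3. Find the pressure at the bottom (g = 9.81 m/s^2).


Formula: P = rho * g * h
rho * g = 7502 * 9.81 = 73594.62 N/m^3
P = 73594.62 * 0.57 = 41948.9334 Pa

Answer: 41948.9334 Pa


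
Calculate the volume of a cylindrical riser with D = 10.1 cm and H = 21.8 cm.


Formula: V = pi * (D/2)^2 * H  (cylinder volume)
Radius = D/2 = 10.1/2 = 5.05 cm
V = pi * 5.05^2 * 21.8 = 1746.5826 cm^3

Answer: 1746.5826 cm^3


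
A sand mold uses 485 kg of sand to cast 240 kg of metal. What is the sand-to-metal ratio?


Formula: Sand-to-Metal Ratio = W_sand / W_metal
Ratio = 485 kg / 240 kg = 2.0208

Answer: 2.0208


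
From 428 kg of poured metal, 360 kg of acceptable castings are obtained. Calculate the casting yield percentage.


Formula: Casting Yield = (W_good / W_total) * 100
Yield = (360 kg / 428 kg) * 100 = 84.1121%


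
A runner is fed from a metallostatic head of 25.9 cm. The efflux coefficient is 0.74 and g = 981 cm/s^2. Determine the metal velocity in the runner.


Formula: v = Cd * sqrt(2 * g * h)  (Torricelli with discharge coefficient)
2*g*h = 2 * 981 * 25.9 = 50815.8 cm^2/s^2
sqrt(50815.8) = 225.42360 cm/s
v = 0.74 * 225.42360 = 166.8135 cm/s

Answer: 166.8135 cm/s


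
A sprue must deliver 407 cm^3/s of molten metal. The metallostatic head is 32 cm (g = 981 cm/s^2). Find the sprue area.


Formula: v = sqrt(2*g*h), A = Q/v
Velocity: v = sqrt(2 * 981 * 32) = sqrt(62784) = 250.5674 cm/s
Sprue area: A = Q / v = 407 / 250.5674 = 1.6243 cm^2

1.6243 cm^2


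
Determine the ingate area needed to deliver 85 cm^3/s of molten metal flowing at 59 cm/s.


Formula: A_ingate = Q / v  (continuity equation)
A = 85 cm^3/s / 59 cm/s = 1.4407 cm^2

1.4407 cm^2


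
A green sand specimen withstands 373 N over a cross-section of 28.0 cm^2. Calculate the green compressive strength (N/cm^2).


Formula: Compressive Strength = Force / Area
Strength = 373 N / 28.0 cm^2 = 13.3214 N/cm^2

13.3214 N/cm^2


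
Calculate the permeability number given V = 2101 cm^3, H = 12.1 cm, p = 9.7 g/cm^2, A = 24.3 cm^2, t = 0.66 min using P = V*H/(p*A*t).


Formula: Permeability Number P = (V * H) / (p * A * t)
Numerator: V * H = 2101 * 12.1 = 25422.1
Denominator: p * A * t = 9.7 * 24.3 * 0.66 = 155.5686
P = 25422.1 / 155.5686 = 163.4141


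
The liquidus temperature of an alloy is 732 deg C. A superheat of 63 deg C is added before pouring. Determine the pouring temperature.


Formula: T_pour = T_melt + Superheat
T_pour = 732 + 63 = 795 deg C


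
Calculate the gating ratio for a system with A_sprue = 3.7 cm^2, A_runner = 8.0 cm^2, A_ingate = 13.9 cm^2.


Sprue:Runner:Ingate = 1 : 8.0/3.7 : 13.9/3.7 = 1:2.16:3.76

Final answer: 1:2.16:3.76


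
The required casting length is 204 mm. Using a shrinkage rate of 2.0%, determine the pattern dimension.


Formula: L_pattern = L_casting * (1 + shrinkage_rate/100)
Shrinkage factor = 1 + 2.0/100 = 1.02
L_pattern = 204 mm * 1.02 = 208.0800 mm

208.0800 mm


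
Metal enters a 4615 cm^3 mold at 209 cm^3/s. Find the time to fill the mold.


Formula: t_fill = V_mold / Q_flow
t = 4615 cm^3 / 209 cm^3/s = 22.0813 s

Answer: 22.0813 s


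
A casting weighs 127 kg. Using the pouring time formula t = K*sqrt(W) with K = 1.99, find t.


Formula: t = K * sqrt(W)
sqrt(W) = sqrt(127) = 11.26943
t = 1.99 * 11.26943 = 22.4262 s

Answer: 22.4262 s


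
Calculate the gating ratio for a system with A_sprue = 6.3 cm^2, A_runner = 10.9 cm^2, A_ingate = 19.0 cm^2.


Sprue:Runner:Ingate = 1 : 10.9/6.3 : 19.0/6.3 = 1:1.73:3.02

1:1.73:3.02


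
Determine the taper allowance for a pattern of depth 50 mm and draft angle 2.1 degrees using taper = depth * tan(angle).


Formula: taper = depth * tan(draft_angle)
tan(2.1 deg) = 0.0366683
taper = 50 mm * 0.0366683 = 1.8334 mm

1.8334 mm


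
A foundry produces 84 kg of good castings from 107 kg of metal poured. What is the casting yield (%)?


Formula: Casting Yield = (W_good / W_total) * 100
Yield = (84 kg / 107 kg) * 100 = 78.5047%

Final answer: 78.5047%


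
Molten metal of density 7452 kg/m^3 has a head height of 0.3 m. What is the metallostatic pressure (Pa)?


Formula: P = rho * g * h
rho * g = 7452 * 9.81 = 73104.12 N/m^3
P = 73104.12 * 0.3 = 21931.2360 Pa

21931.2360 Pa


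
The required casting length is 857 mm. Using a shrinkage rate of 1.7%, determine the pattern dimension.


Formula: L_pattern = L_casting * (1 + shrinkage_rate/100)
Shrinkage factor = 1 + 1.7/100 = 1.017
L_pattern = 857 mm * 1.017 = 871.5690 mm

Final answer: 871.5690 mm


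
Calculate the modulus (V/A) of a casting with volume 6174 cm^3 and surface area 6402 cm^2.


Formula: Casting Modulus M = V / A
M = 6174 cm^3 / 6402 cm^2 = 0.9644 cm

0.9644 cm


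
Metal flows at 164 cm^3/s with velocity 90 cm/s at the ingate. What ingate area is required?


Formula: A_ingate = Q / v  (continuity equation)
A = 164 cm^3/s / 90 cm/s = 1.8222 cm^2

1.8222 cm^2


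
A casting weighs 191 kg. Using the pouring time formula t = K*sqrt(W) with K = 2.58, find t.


Formula: t = K * sqrt(W)
sqrt(W) = sqrt(191) = 13.82027
t = 2.58 * 13.82027 = 35.6563 s


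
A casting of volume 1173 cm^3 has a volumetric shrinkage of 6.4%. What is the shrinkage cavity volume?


Formula: V_shrink = V_casting * shrinkage_pct / 100
V_shrink = 1173 cm^3 * 6.4 / 100 = 75.0720 cm^3


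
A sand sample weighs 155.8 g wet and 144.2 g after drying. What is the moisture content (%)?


Formula: MC = (W_wet - W_dry) / W_wet * 100
Water mass = 155.8 - 144.2 = 11.6 g
MC = 11.6 / 155.8 * 100 = 7.4454%


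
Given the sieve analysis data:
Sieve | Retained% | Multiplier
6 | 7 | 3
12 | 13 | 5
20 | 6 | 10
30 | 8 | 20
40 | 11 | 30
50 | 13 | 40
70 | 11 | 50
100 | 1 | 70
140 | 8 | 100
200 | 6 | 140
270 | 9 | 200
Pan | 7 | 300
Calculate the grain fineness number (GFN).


Formula: GFN = sum(pct * multiplier) / sum(pct)
sum(pct * multiplier) = 7316
sum(pct) = 100
GFN = 7316 / 100 = 73.16

Answer: 73.16


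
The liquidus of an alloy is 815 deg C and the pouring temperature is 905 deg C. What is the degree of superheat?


Formula: Superheat = T_pour - T_melt
Superheat = 905 - 815 = 90 deg C

90 deg C


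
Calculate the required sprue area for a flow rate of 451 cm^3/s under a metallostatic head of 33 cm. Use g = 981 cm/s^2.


Formula: v = sqrt(2*g*h), A = Q/v
Velocity: v = sqrt(2 * 981 * 33) = sqrt(64746) = 254.4524 cm/s
Sprue area: A = Q / v = 451 / 254.4524 = 1.7724 cm^2

Final answer: 1.7724 cm^2


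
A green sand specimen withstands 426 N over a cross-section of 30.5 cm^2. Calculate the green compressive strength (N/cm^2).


Formula: Compressive Strength = Force / Area
Strength = 426 N / 30.5 cm^2 = 13.9672 N/cm^2

Answer: 13.9672 N/cm^2


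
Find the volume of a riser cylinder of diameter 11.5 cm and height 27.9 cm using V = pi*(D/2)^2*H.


Formula: V = pi * (D/2)^2 * H  (cylinder volume)
Radius = D/2 = 11.5/2 = 5.75 cm
V = pi * 5.75^2 * 27.9 = 2897.9425 cm^3

Final answer: 2897.9425 cm^3


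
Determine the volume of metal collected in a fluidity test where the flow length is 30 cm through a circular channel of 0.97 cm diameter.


Formula: V = pi * (d/2)^2 * L  (cylinder volume)
Radius = 0.97/2 = 0.485 cm
V = pi * 0.485^2 * 30 = 22.1694 cm^3

Final answer: 22.1694 cm^3


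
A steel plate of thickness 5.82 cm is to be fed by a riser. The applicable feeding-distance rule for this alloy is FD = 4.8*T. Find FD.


Formula: FD = 4.8 * T  (riser feeding-distance rule)
FD = 4.8 * 5.82 cm = 27.9360 cm

Answer: 27.9360 cm


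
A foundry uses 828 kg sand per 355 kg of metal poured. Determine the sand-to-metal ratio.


Formula: Sand-to-Metal Ratio = W_sand / W_metal
Ratio = 828 kg / 355 kg = 2.3324


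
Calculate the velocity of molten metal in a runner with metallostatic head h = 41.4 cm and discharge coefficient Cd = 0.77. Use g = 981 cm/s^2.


Formula: v = Cd * sqrt(2 * g * h)  (Torricelli with discharge coefficient)
2*g*h = 2 * 981 * 41.4 = 81226.8 cm^2/s^2
sqrt(81226.8) = 285.00316 cm/s
v = 0.77 * 285.00316 = 219.4524 cm/s

Answer: 219.4524 cm/s


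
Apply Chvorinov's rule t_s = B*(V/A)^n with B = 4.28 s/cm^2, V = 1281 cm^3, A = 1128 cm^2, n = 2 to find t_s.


Formula: t_s = B * (V/A)^n  (Chvorinov's rule, n=2)
Modulus M = V/A = 1281/1128 = 1.135638 cm
M^2 = 1.135638^2 = 1.289674 cm^2
t_s = 4.28 * 1.289674 = 5.5198 s


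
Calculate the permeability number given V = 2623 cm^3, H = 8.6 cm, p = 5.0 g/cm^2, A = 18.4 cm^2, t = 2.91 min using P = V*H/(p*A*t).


Formula: Permeability Number P = (V * H) / (p * A * t)
Numerator: V * H = 2623 * 8.6 = 22557.8
Denominator: p * A * t = 5.0 * 18.4 * 2.91 = 267.72
P = 22557.8 / 267.72 = 84.2589


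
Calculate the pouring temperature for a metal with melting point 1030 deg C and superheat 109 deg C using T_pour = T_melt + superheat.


Formula: T_pour = T_melt + Superheat
T_pour = 1030 + 109 = 1139 deg C


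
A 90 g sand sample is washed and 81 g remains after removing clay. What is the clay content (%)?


Formula: Clay% = (W_total - W_washed) / W_total * 100
Clay mass = 90 - 81 = 9 g
Clay% = 9 / 90 * 100 = 10.0000%

Final answer: 10.0000%


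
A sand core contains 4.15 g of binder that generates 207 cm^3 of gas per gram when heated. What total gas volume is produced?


Formula: V_gas = W_binder * gas_evolution_rate
V = 4.15 g * 207 cm^3/g = 859.0500 cm^3

Answer: 859.0500 cm^3


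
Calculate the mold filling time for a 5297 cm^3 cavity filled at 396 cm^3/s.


Formula: t_fill = V_mold / Q_flow
t = 5297 cm^3 / 396 cm^3/s = 13.3763 s


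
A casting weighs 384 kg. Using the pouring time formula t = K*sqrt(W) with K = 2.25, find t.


Formula: t = K * sqrt(W)
sqrt(W) = sqrt(384) = 19.59592
t = 2.25 * 19.59592 = 44.0908 s


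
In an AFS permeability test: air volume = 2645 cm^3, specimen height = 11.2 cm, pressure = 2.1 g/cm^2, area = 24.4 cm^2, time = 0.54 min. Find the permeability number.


Formula: Permeability Number P = (V * H) / (p * A * t)
Numerator: V * H = 2645 * 11.2 = 29624.0
Denominator: p * A * t = 2.1 * 24.4 * 0.54 = 27.6696
P = 29624.0 / 27.6696 = 1070.6335

Answer: 1070.6335


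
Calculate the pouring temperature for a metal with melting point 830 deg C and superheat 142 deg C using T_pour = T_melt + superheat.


Formula: T_pour = T_melt + Superheat
T_pour = 830 + 142 = 972 deg C


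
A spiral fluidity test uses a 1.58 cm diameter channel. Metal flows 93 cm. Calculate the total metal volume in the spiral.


Formula: V = pi * (d/2)^2 * L  (cylinder volume)
Radius = 1.58/2 = 0.79 cm
V = pi * 0.79^2 * 93 = 182.3421 cm^3

Final answer: 182.3421 cm^3


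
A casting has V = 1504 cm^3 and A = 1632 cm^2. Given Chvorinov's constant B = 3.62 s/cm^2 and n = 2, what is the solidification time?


Formula: t_s = B * (V/A)^n  (Chvorinov's rule, n=2)
Modulus M = V/A = 1504/1632 = 0.921569 cm
M^2 = 0.921569^2 = 0.849289 cm^2
t_s = 3.62 * 0.849289 = 3.0744 s

Answer: 3.0744 s


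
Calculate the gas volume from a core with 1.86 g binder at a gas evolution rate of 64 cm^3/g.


Formula: V_gas = W_binder * gas_evolution_rate
V = 1.86 g * 64 cm^3/g = 119.0400 cm^3

Final answer: 119.0400 cm^3
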